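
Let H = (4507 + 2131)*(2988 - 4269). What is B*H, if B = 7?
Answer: -59522946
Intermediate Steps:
H = -8503278 (H = 6638*(-1281) = -8503278)
B*H = 7*(-8503278) = -59522946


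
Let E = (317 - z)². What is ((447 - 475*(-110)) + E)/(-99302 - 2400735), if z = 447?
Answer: -69597/2500037 ≈ -0.027838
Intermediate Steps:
E = 16900 (E = (317 - 1*447)² = (317 - 447)² = (-130)² = 16900)
((447 - 475*(-110)) + E)/(-99302 - 2400735) = ((447 - 475*(-110)) + 16900)/(-99302 - 2400735) = ((447 + 52250) + 16900)/(-2500037) = (52697 + 16900)*(-1/2500037) = 69597*(-1/2500037) = -69597/2500037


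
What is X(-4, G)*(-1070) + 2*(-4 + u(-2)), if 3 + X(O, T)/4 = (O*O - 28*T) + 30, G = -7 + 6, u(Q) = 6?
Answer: -303876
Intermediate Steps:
G = -1
X(O, T) = 108 - 112*T + 4*O² (X(O, T) = -12 + 4*((O*O - 28*T) + 30) = -12 + 4*((O² - 28*T) + 30) = -12 + 4*(30 + O² - 28*T) = -12 + (120 - 112*T + 4*O²) = 108 - 112*T + 4*O²)
X(-4, G)*(-1070) + 2*(-4 + u(-2)) = (108 - 112*(-1) + 4*(-4)²)*(-1070) + 2*(-4 + 6) = (108 + 112 + 4*16)*(-1070) + 2*2 = (108 + 112 + 64)*(-1070) + 4 = 284*(-1070) + 4 = -303880 + 4 = -303876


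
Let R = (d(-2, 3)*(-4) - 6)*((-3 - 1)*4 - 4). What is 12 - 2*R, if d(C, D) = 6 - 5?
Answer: -388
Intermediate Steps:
d(C, D) = 1
R = 200 (R = (1*(-4) - 6)*((-3 - 1)*4 - 4) = (-4 - 6)*(-4*4 - 4) = -10*(-16 - 4) = -10*(-20) = 200)
12 - 2*R = 12 - 2*200 = 12 - 400 = -388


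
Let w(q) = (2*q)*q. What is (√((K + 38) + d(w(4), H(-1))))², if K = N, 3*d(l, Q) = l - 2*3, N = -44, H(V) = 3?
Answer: 8/3 ≈ 2.6667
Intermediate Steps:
w(q) = 2*q²
d(l, Q) = -2 + l/3 (d(l, Q) = (l - 2*3)/3 = (l - 6)/3 = (-6 + l)/3 = -2 + l/3)
K = -44
(√((K + 38) + d(w(4), H(-1))))² = (√((-44 + 38) + (-2 + (2*4²)/3)))² = (√(-6 + (-2 + (2*16)/3)))² = (√(-6 + (-2 + (⅓)*32)))² = (√(-6 + (-2 + 32/3)))² = (√(-6 + 26/3))² = (√(8/3))² = (2*√6/3)² = 8/3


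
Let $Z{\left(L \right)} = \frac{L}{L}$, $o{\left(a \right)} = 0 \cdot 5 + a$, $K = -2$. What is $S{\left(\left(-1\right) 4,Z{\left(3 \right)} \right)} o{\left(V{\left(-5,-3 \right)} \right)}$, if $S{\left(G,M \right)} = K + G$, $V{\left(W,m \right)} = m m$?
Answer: $-54$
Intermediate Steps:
$V{\left(W,m \right)} = m^{2}$
$o{\left(a \right)} = a$ ($o{\left(a \right)} = 0 + a = a$)
$Z{\left(L \right)} = 1$
$S{\left(G,M \right)} = -2 + G$
$S{\left(\left(-1\right) 4,Z{\left(3 \right)} \right)} o{\left(V{\left(-5,-3 \right)} \right)} = \left(-2 - 4\right) \left(-3\right)^{2} = \left(-2 - 4\right) 9 = \left(-6\right) 9 = -54$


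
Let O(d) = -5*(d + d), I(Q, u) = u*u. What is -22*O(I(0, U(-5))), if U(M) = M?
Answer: 5500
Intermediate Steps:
I(Q, u) = u²
O(d) = -10*d
-22*O(I(0, U(-5))) = -(-220)*(-5)² = -(-220)*25 = -22*(-250) = 5500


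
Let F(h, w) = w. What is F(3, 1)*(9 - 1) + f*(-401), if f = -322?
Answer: 129130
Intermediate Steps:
F(3, 1)*(9 - 1) + f*(-401) = 1*(9 - 1) - 322*(-401) = 1*8 + 129122 = 8 + 129122 = 129130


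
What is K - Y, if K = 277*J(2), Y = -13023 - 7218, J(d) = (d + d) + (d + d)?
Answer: 22457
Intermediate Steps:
J(d) = 4*d (J(d) = 2*d + 2*d = 4*d)
Y = -20241
K = 2216 (K = 277*(4*2) = 277*8 = 2216)
K - Y = 2216 - 1*(-20241) = 2216 + 20241 = 22457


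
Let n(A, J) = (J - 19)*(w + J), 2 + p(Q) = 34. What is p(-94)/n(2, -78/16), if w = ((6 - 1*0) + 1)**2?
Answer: -2048/67423 ≈ -0.030375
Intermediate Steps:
p(Q) = 32 (p(Q) = -2 + 34 = 32)
w = 49 (w = ((6 + 0) + 1)**2 = (6 + 1)**2 = 7**2 = 49)
n(A, J) = (-19 + J)*(49 + J) (n(A, J) = (J - 19)*(49 + J) = (-19 + J)*(49 + J))
p(-94)/n(2, -78/16) = 32/(-931 + (-78/16)**2 + 30*(-78/16)) = 32/(-931 + (-78*1/16)**2 + 30*(-78*1/16)) = 32/(-931 + (-39/8)**2 + 30*(-39/8)) = 32/(-931 + 1521/64 - 585/4) = 32/(-67423/64) = 32*(-64/67423) = -2048/67423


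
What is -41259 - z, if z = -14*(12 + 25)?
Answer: -40741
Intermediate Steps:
z = -518 (z = -14*37 = -518)
-41259 - z = -41259 - 1*(-518) = -41259 + 518 = -40741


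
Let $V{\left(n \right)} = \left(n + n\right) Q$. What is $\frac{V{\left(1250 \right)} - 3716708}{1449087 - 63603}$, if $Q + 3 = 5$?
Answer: $- \frac{309309}{115457} \approx -2.679$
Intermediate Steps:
$Q = 2$ ($Q = -3 + 5 = 2$)
$V{\left(n \right)} = 4 n$ ($V{\left(n \right)} = \left(n + n\right) 2 = 2 n 2 = 4 n$)
$\frac{V{\left(1250 \right)} - 3716708}{1449087 - 63603} = \frac{4 \cdot 1250 - 3716708}{1449087 - 63603} = \frac{5000 - 3716708}{1385484} = \left(-3711708\right) \frac{1}{1385484} = - \frac{309309}{115457}$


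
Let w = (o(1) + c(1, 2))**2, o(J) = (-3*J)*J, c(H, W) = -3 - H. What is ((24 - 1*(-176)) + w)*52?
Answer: 12948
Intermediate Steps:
o(J) = -3*J**2
w = 49 (w = (-3*1**2 + (-3 - 1*1))**2 = (-3*1 + (-3 - 1))**2 = (-3 - 4)**2 = (-7)**2 = 49)
((24 - 1*(-176)) + w)*52 = ((24 - 1*(-176)) + 49)*52 = ((24 + 176) + 49)*52 = (200 + 49)*52 = 249*52 = 12948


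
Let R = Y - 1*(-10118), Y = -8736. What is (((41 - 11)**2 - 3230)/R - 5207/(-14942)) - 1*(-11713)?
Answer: 120922001993/10324922 ≈ 11712.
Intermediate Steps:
R = 1382 (R = -8736 - 1*(-10118) = -8736 + 10118 = 1382)
(((41 - 11)**2 - 3230)/R - 5207/(-14942)) - 1*(-11713) = (((41 - 11)**2 - 3230)/1382 - 5207/(-14942)) - 1*(-11713) = ((30**2 - 3230)*(1/1382) - 5207*(-1/14942)) + 11713 = ((900 - 3230)*(1/1382) + 5207/14942) + 11713 = (-2330*1/1382 + 5207/14942) + 11713 = (-1165/691 + 5207/14942) + 11713 = -13809393/10324922 + 11713 = 120922001993/10324922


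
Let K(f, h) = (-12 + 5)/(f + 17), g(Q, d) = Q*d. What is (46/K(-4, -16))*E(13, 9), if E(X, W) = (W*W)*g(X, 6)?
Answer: -3778164/7 ≈ -5.3974e+5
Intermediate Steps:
K(f, h) = -7/(17 + f)
E(X, W) = 6*X*W² (E(X, W) = (W*W)*(X*6) = W²*(6*X) = 6*X*W²)
(46/K(-4, -16))*E(13, 9) = (46/((-7/(17 - 4))))*(6*13*9²) = (46/((-7/13)))*(6*13*81) = (46/((-7*1/13)))*6318 = (46/(-7/13))*6318 = (46*(-13/7))*6318 = -598/7*6318 = -3778164/7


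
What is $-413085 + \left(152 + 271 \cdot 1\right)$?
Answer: $-412662$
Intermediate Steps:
$-413085 + \left(152 + 271 \cdot 1\right) = -413085 + \left(152 + 271\right) = -413085 + 423 = -412662$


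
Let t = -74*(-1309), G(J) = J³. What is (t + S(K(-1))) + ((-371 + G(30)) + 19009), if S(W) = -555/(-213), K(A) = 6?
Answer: 10117969/71 ≈ 1.4251e+5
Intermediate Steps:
S(W) = 185/71 (S(W) = -555*(-1/213) = 185/71)
t = 96866
(t + S(K(-1))) + ((-371 + G(30)) + 19009) = (96866 + 185/71) + ((-371 + 30³) + 19009) = 6877671/71 + ((-371 + 27000) + 19009) = 6877671/71 + (26629 + 19009) = 6877671/71 + 45638 = 10117969/71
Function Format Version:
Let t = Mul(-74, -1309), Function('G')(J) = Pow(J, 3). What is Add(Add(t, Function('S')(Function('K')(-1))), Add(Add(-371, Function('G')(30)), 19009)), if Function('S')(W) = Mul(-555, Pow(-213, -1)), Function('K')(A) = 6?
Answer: Rational(10117969, 71) ≈ 1.4251e+5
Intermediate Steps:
Function('S')(W) = Rational(185, 71) (Function('S')(W) = Mul(-555, Rational(-1, 213)) = Rational(185, 71))
t = 96866
Add(Add(t, Function('S')(Function('K')(-1))), Add(Add(-371, Function('G')(30)), 19009)) = Add(Add(96866, Rational(185, 71)), Add(Add(-371, Pow(30, 3)), 19009)) = Add(Rational(6877671, 71), Add(Add(-371, 27000), 19009)) = Add(Rational(6877671, 71), Add(26629, 19009)) = Add(Rational(6877671, 71), 45638) = Rational(10117969, 71)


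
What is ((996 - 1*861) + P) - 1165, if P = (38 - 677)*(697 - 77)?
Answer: -397210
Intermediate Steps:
P = -396180 (P = -639*620 = -396180)
((996 - 1*861) + P) - 1165 = ((996 - 1*861) - 396180) - 1165 = ((996 - 861) - 396180) - 1165 = (135 - 396180) - 1165 = -396045 - 1165 = -397210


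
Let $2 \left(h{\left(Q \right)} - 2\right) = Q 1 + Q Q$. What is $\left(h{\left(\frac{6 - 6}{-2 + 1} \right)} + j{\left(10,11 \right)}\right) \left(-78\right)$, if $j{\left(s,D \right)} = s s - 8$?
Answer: $-7332$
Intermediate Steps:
$j{\left(s,D \right)} = -8 + s^{2}$ ($j{\left(s,D \right)} = s^{2} - 8 = -8 + s^{2}$)
$h{\left(Q \right)} = 2 + \frac{Q}{2} + \frac{Q^{2}}{2}$ ($h{\left(Q \right)} = 2 + \frac{Q 1 + Q Q}{2} = 2 + \frac{Q + Q^{2}}{2} = 2 + \left(\frac{Q}{2} + \frac{Q^{2}}{2}\right) = 2 + \frac{Q}{2} + \frac{Q^{2}}{2}$)
$\left(h{\left(\frac{6 - 6}{-2 + 1} \right)} + j{\left(10,11 \right)}\right) \left(-78\right) = \left(\left(2 + \frac{\left(6 - 6\right) \frac{1}{-2 + 1}}{2} + \frac{\left(\frac{6 - 6}{-2 + 1}\right)^{2}}{2}\right) - \left(8 - 10^{2}\right)\right) \left(-78\right) = \left(\left(2 + \frac{0 \frac{1}{-1}}{2} + \frac{\left(\frac{0}{-1}\right)^{2}}{2}\right) + \left(-8 + 100\right)\right) \left(-78\right) = \left(\left(2 + \frac{0 \left(-1\right)}{2} + \frac{\left(0 \left(-1\right)\right)^{2}}{2}\right) + 92\right) \left(-78\right) = \left(\left(2 + \frac{1}{2} \cdot 0 + \frac{0^{2}}{2}\right) + 92\right) \left(-78\right) = \left(\left(2 + 0 + \frac{1}{2} \cdot 0\right) + 92\right) \left(-78\right) = \left(\left(2 + 0 + 0\right) + 92\right) \left(-78\right) = \left(2 + 92\right) \left(-78\right) = 94 \left(-78\right) = -7332$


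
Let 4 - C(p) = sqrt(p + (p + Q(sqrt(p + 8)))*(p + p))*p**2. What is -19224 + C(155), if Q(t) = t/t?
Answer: -19220 - 24025*sqrt(48515) ≈ -5.3110e+6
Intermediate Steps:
Q(t) = 1
C(p) = 4 - p**2*sqrt(p + 2*p*(1 + p)) (C(p) = 4 - sqrt(p + (p + 1)*(p + p))*p**2 = 4 - sqrt(p + (1 + p)*(2*p))*p**2 = 4 - sqrt(p + 2*p*(1 + p))*p**2 = 4 - p**2*sqrt(p + 2*p*(1 + p)))
-19224 + C(155) = -19224 + (4 - 1*155**2*sqrt(155*(3 + 2*155))) = -19224 + (4 - 1*24025*sqrt(155*(3 + 310))) = -19224 + (4 - 1*24025*sqrt(155*313)) = -19224 + (4 - 1*24025*sqrt(48515)) = -19224 + (4 - 24025*sqrt(48515)) = -19220 - 24025*sqrt(48515)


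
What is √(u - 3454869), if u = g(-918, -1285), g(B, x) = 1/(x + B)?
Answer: 2*I*√4191800331706/2203 ≈ 1858.7*I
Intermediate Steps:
g(B, x) = 1/(B + x)
u = -1/2203 (u = 1/(-918 - 1285) = 1/(-2203) = -1/2203 ≈ -0.00045393)
√(u - 3454869) = √(-1/2203 - 3454869) = √(-7611076408/2203) = 2*I*√4191800331706/2203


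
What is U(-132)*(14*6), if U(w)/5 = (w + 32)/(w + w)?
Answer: 1750/11 ≈ 159.09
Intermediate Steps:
U(w) = 5*(32 + w)/(2*w) (U(w) = 5*((w + 32)/(w + w)) = 5*((32 + w)/((2*w))) = 5*((32 + w)*(1/(2*w))) = 5*((32 + w)/(2*w)) = 5*(32 + w)/(2*w))
U(-132)*(14*6) = (5/2 + 80/(-132))*(14*6) = (5/2 + 80*(-1/132))*84 = (5/2 - 20/33)*84 = (125/66)*84 = 1750/11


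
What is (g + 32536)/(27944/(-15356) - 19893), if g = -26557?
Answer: -22953381/76376213 ≈ -0.30053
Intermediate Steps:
(g + 32536)/(27944/(-15356) - 19893) = (-26557 + 32536)/(27944/(-15356) - 19893) = 5979/(27944*(-1/15356) - 19893) = 5979/(-6986/3839 - 19893) = 5979/(-76376213/3839) = 5979*(-3839/76376213) = -22953381/76376213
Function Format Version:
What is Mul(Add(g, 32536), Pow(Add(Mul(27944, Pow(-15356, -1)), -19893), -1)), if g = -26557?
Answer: Rational(-22953381, 76376213) ≈ -0.30053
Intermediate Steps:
Mul(Add(g, 32536), Pow(Add(Mul(27944, Pow(-15356, -1)), -19893), -1)) = Mul(Add(-26557, 32536), Pow(Add(Mul(27944, Pow(-15356, -1)), -19893), -1)) = Mul(5979, Pow(Add(Mul(27944, Rational(-1, 15356)), -19893), -1)) = Mul(5979, Pow(Add(Rational(-6986, 3839), -19893), -1)) = Mul(5979, Pow(Rational(-76376213, 3839), -1)) = Mul(5979, Rational(-3839, 76376213)) = Rational(-22953381, 76376213)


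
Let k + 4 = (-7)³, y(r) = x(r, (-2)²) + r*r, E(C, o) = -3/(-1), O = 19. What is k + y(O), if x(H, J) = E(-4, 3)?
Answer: 17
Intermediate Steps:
E(C, o) = 3 (E(C, o) = -3*(-1) = 3)
x(H, J) = 3
y(r) = 3 + r² (y(r) = 3 + r*r = 3 + r²)
k = -347 (k = -4 + (-7)³ = -4 - 343 = -347)
k + y(O) = -347 + (3 + 19²) = -347 + (3 + 361) = -347 + 364 = 17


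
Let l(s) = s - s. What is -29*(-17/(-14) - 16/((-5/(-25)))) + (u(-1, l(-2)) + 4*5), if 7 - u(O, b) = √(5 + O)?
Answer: 32337/14 ≈ 2309.8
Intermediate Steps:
l(s) = 0
u(O, b) = 7 - √(5 + O)
-29*(-17/(-14) - 16/((-5/(-25)))) + (u(-1, l(-2)) + 4*5) = -29*(-17/(-14) - 16/((-5/(-25)))) + ((7 - √(5 - 1)) + 4*5) = -29*(-17*(-1/14) - 16/((-5*(-1/25)))) + ((7 - √4) + 20) = -29*(17/14 - 16/⅕) + ((7 - 1*2) + 20) = -29*(17/14 - 16*5) + ((7 - 2) + 20) = -29*(17/14 - 80) + (5 + 20) = -29*(-1103/14) + 25 = 31987/14 + 25 = 32337/14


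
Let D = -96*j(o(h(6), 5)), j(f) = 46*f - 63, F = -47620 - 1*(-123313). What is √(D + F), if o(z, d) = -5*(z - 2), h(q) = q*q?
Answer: 7*√16989 ≈ 912.39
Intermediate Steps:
F = 75693 (F = -47620 + 123313 = 75693)
h(q) = q²
o(z, d) = 10 - 5*z (o(z, d) = -5*(-2 + z) = 10 - 5*z)
j(f) = -63 + 46*f
D = 756768 (D = -96*(-63 + 46*(10 - 5*6²)) = -96*(-63 + 46*(10 - 5*36)) = -96*(-63 + 46*(10 - 180)) = -96*(-63 + 46*(-170)) = -96*(-63 - 7820) = -96*(-7883) = 756768)
√(D + F) = √(756768 + 75693) = √832461 = 7*√16989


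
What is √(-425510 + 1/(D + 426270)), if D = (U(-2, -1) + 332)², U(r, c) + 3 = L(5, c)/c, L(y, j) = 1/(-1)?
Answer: I*√121869012315703830/535170 ≈ 652.31*I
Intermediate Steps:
L(y, j) = -1
U(r, c) = -3 - 1/c
D = 108900 (D = ((-3 - 1/(-1)) + 332)² = ((-3 - 1*(-1)) + 332)² = ((-3 + 1) + 332)² = (-2 + 332)² = 330² = 108900)
√(-425510 + 1/(D + 426270)) = √(-425510 + 1/(108900 + 426270)) = √(-425510 + 1/535170) = √(-227720186699/535170) = I*√121869012315703830/535170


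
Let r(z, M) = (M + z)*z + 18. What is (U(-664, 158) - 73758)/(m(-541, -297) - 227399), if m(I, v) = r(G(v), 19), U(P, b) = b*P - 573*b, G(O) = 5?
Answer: 8684/7331 ≈ 1.1846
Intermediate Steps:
U(P, b) = -573*b + P*b (U(P, b) = P*b - 573*b = -573*b + P*b)
r(z, M) = 18 + z*(M + z) (r(z, M) = z*(M + z) + 18 = 18 + z*(M + z))
m(I, v) = 138 (m(I, v) = 18 + 5² + 19*5 = 18 + 25 + 95 = 138)
(U(-664, 158) - 73758)/(m(-541, -297) - 227399) = (158*(-573 - 664) - 73758)/(138 - 227399) = (158*(-1237) - 73758)/(-227261) = (-195446 - 73758)*(-1/227261) = -269204*(-1/227261) = 8684/7331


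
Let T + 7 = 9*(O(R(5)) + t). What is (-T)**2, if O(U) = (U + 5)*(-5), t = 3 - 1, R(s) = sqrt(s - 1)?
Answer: 92416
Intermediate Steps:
R(s) = sqrt(-1 + s)
t = 2
O(U) = -25 - 5*U (O(U) = (5 + U)*(-5) = -25 - 5*U)
T = -304 (T = -7 + 9*((-25 - 5*sqrt(-1 + 5)) + 2) = -7 + 9*((-25 - 5*sqrt(4)) + 2) = -7 + 9*((-25 - 5*2) + 2) = -7 + 9*((-25 - 10) + 2) = -7 + 9*(-35 + 2) = -7 + 9*(-33) = -7 - 297 = -304)
(-T)**2 = (-1*(-304))**2 = 304**2 = 92416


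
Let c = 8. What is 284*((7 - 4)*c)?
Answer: 6816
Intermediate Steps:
284*((7 - 4)*c) = 284*((7 - 4)*8) = 284*(3*8) = 284*24 = 6816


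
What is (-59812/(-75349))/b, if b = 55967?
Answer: 59812/4217057483 ≈ 1.4183e-5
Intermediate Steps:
(-59812/(-75349))/b = -59812/(-75349)/55967 = -59812*(-1/75349)*(1/55967) = (59812/75349)*(1/55967) = 59812/4217057483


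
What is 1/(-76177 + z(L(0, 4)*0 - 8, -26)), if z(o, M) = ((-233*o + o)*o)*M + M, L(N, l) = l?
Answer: 1/309845 ≈ 3.2274e-6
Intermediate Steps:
z(o, M) = M - 232*M*o**2 (z(o, M) = ((-232*o)*o)*M + M = (-232*o**2)*M + M = -232*M*o**2 + M = M - 232*M*o**2)
1/(-76177 + z(L(0, 4)*0 - 8, -26)) = 1/(-76177 - 26*(1 - 232*(4*0 - 8)**2)) = 1/(-76177 - 26*(1 - 232*(0 - 8)**2)) = 1/(-76177 - 26*(1 - 232*(-8)**2)) = 1/(-76177 - 26*(1 - 232*64)) = 1/(-76177 - 26*(1 - 14848)) = 1/(-76177 - 26*(-14847)) = 1/(-76177 + 386022) = 1/309845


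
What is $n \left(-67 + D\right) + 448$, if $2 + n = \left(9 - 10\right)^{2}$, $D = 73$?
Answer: $442$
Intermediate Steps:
$n = -1$ ($n = -2 + \left(9 - 10\right)^{2} = -2 + \left(-1\right)^{2} = -2 + 1 = -1$)
$n \left(-67 + D\right) + 448 = - (-67 + 73) + 448 = \left(-1\right) 6 + 448 = -6 + 448 = 442$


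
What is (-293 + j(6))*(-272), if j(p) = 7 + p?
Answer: 76160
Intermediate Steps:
(-293 + j(6))*(-272) = (-293 + (7 + 6))*(-272) = (-293 + 13)*(-272) = -280*(-272) = 76160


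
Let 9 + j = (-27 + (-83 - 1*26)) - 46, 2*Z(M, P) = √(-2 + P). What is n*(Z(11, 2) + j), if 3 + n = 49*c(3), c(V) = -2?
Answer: 19291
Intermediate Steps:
Z(M, P) = √(-2 + P)/2
n = -101 (n = -3 + 49*(-2) = -3 - 98 = -101)
j = -191 (j = -9 + ((-27 + (-83 - 1*26)) - 46) = -9 + ((-27 + (-83 - 26)) - 46) = -9 + ((-27 - 109) - 46) = -9 + (-136 - 46) = -9 - 182 = -191)
n*(Z(11, 2) + j) = -101*(√(-2 + 2)/2 - 191) = -101*(√0/2 - 191) = -101*((½)*0 - 191) = -101*(0 - 191) = -101*(-191) = 19291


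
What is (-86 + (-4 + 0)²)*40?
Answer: -2800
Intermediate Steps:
(-86 + (-4 + 0)²)*40 = (-86 + (-4)²)*40 = (-86 + 16)*40 = -70*40 = -2800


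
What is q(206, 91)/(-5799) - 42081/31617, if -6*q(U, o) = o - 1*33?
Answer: -9026744/6790629 ≈ -1.3293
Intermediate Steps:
q(U, o) = 11/2 - o/6 (q(U, o) = -(o - 1*33)/6 = -(o - 33)/6 = -(-33 + o)/6 = 11/2 - o/6)
q(206, 91)/(-5799) - 42081/31617 = (11/2 - ⅙*91)/(-5799) - 42081/31617 = (11/2 - 91/6)*(-1/5799) - 42081*1/31617 = -29/3*(-1/5799) - 14027/10539 = 29/17397 - 14027/10539 = -9026744/6790629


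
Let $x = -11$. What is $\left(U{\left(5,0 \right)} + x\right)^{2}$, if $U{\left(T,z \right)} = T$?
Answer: $36$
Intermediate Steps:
$\left(U{\left(5,0 \right)} + x\right)^{2} = \left(5 - 11\right)^{2} = \left(-6\right)^{2} = 36$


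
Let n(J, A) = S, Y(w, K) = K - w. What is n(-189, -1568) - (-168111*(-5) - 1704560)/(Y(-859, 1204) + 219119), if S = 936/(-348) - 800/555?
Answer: -160046141/711984858 ≈ -0.22479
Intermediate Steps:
S = -13298/3219 (S = 936*(-1/348) - 800*1/555 = -78/29 - 160/111 = -13298/3219 ≈ -4.1311)
n(J, A) = -13298/3219
n(-189, -1568) - (-168111*(-5) - 1704560)/(Y(-859, 1204) + 219119) = -13298/3219 - (-168111*(-5) - 1704560)/((1204 - 1*(-859)) + 219119) = -13298/3219 - (840555 - 1704560)/((1204 + 859) + 219119) = -13298/3219 - (-864005)/(2063 + 219119) = -13298/3219 - (-864005)/221182 = -13298/3219 - 1*(-864005/221182) = -13298/3219 + 864005/221182 = -160046141/711984858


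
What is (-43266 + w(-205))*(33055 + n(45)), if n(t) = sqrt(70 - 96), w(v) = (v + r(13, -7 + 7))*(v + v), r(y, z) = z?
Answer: 1348115120 + 40784*I*sqrt(26) ≈ 1.3481e+9 + 2.0796e+5*I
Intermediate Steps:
w(v) = 2*v**2 (w(v) = (v + (-7 + 7))*(v + v) = (v + 0)*(2*v) = v*(2*v) = 2*v**2)
n(t) = I*sqrt(26) (n(t) = sqrt(-26) = I*sqrt(26))
(-43266 + w(-205))*(33055 + n(45)) = (-43266 + 2*(-205)**2)*(33055 + I*sqrt(26)) = (-43266 + 2*42025)*(33055 + I*sqrt(26)) = (-43266 + 84050)*(33055 + I*sqrt(26)) = 40784*(33055 + I*sqrt(26)) = 1348115120 + 40784*I*sqrt(26)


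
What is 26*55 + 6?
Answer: 1436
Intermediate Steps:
26*55 + 6 = 1430 + 6 = 1436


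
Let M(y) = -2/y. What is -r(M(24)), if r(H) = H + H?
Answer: ⅙ ≈ 0.16667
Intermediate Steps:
r(H) = 2*H
-r(M(24)) = -2*(-2/24) = -2*(-2*1/24) = -2*(-1)/12 = -1*(-⅙) = ⅙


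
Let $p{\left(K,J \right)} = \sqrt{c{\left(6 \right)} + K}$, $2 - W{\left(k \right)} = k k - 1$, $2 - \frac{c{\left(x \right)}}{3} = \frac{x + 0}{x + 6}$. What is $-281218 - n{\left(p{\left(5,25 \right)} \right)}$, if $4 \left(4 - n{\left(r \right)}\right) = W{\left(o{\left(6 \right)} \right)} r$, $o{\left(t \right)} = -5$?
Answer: $-281222 - \frac{11 \sqrt{38}}{4} \approx -2.8124 \cdot 10^{5}$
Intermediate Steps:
$c{\left(x \right)} = 6 - \frac{3 x}{6 + x}$ ($c{\left(x \right)} = 6 - 3 \frac{x + 0}{x + 6} = 6 - 3 \frac{x}{6 + x} = 6 - \frac{3 x}{6 + x}$)
$W{\left(k \right)} = 3 - k^{2}$ ($W{\left(k \right)} = 2 - \left(k k - 1\right) = 2 - \left(k^{2} - 1\right) = 2 - \left(-1 + k^{2}\right) = 3 - k^{2}$)
$p{\left(K,J \right)} = \sqrt{\frac{9}{2} + K}$ ($p{\left(K,J \right)} = \sqrt{\frac{3 \left(12 + 6\right)}{6 + 6} + K} = \sqrt{3 \cdot \frac{1}{12} \cdot 18 + K} = \sqrt{\frac{9}{2} + K}$)
$n{\left(r \right)} = 4 + \frac{11 r}{2}$ ($n{\left(r \right)} = 4 - \frac{\left(3 - \left(-5\right)^{2}\right) r}{4} = 4 - \frac{\left(3 - 25\right) r}{4} = 4 - \frac{\left(-22\right) r}{4} = 4 + \frac{11 r}{2}$)
$-281218 - n{\left(p{\left(5,25 \right)} \right)} = -281218 - \left(4 + \frac{11 \frac{\sqrt{18 + 4 \cdot 5}}{2}}{2}\right) = -281218 - \left(4 + \frac{11 \frac{\sqrt{18 + 20}}{2}}{2}\right) = -281218 - \left(4 + \frac{11 \frac{\sqrt{38}}{2}}{2}\right) = -281218 - \left(4 + \frac{11 \sqrt{38}}{4}\right) = -281222 - \frac{11 \sqrt{38}}{4}$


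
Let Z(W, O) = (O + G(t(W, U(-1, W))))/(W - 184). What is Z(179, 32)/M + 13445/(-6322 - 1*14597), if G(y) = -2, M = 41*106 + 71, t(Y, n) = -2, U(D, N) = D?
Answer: -59512079/92399223 ≈ -0.64408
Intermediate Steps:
M = 4417 (M = 4346 + 71 = 4417)
Z(W, O) = (-2 + O)/(-184 + W) (Z(W, O) = (O - 2)/(W - 184) = (-2 + O)/(-184 + W))
Z(179, 32)/M + 13445/(-6322 - 1*14597) = ((-2 + 32)/(-184 + 179))/4417 + 13445/(-6322 - 1*14597) = (30/(-5))*(1/4417) + 13445/(-6322 - 14597) = -⅕*30*(1/4417) + 13445/(-20919) = -6*1/4417 + 13445*(-1/20919) = -6/4417 - 13445/20919 = -59512079/92399223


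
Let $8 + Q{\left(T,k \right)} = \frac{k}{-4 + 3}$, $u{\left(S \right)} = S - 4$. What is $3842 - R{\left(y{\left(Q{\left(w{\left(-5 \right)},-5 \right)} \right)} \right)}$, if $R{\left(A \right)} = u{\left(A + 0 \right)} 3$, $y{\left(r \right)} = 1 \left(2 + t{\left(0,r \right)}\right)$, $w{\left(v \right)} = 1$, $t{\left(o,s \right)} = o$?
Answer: $3848$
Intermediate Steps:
$u{\left(S \right)} = -4 + S$
$Q{\left(T,k \right)} = -8 - k$ ($Q{\left(T,k \right)} = -8 + \frac{k}{-4 + 3} = -8 + \frac{k}{-1} = -8 + k \left(-1\right) = -8 - k$)
$y{\left(r \right)} = 2$ ($y{\left(r \right)} = 1 \left(2 + 0\right) = 1 \cdot 2 = 2$)
$R{\left(A \right)} = -12 + 3 A$ ($R{\left(A \right)} = \left(-4 + \left(A + 0\right)\right) 3 = \left(-4 + A\right) 3 = -12 + 3 A$)
$3842 - R{\left(y{\left(Q{\left(w{\left(-5 \right)},-5 \right)} \right)} \right)} = 3842 - \left(-12 + 3 \cdot 2\right) = 3842 - \left(-12 + 6\right) = 3842 - -6 = 3842 + 6 = 3848$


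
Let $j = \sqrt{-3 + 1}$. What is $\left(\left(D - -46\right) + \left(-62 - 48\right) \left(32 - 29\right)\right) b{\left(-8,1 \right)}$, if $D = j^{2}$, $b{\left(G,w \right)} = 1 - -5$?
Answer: $-1716$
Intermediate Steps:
$b{\left(G,w \right)} = 6$ ($b{\left(G,w \right)} = 1 + 5 = 6$)
$j = i \sqrt{2}$ ($j = \sqrt{-2} = i \sqrt{2} \approx 1.4142 i$)
$D = -2$ ($D = \left(i \sqrt{2}\right)^{2} = -2$)
$\left(\left(D - -46\right) + \left(-62 - 48\right) \left(32 - 29\right)\right) b{\left(-8,1 \right)} = \left(\left(-2 - -46\right) + \left(-62 - 48\right) \left(32 - 29\right)\right) 6 = \left(\left(-2 + 46\right) - 330\right) 6 = \left(44 - 330\right) 6 = \left(-286\right) 6 = -1716$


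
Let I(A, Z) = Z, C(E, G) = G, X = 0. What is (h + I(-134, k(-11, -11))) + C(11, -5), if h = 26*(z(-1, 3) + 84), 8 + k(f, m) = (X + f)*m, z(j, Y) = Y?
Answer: 2370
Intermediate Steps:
k(f, m) = -8 + f*m (k(f, m) = -8 + (0 + f)*m = -8 + f*m)
h = 2262 (h = 26*(3 + 84) = 26*87 = 2262)
(h + I(-134, k(-11, -11))) + C(11, -5) = (2262 + (-8 - 11*(-11))) - 5 = (2262 + (-8 + 121)) - 5 = (2262 + 113) - 5 = 2375 - 5 = 2370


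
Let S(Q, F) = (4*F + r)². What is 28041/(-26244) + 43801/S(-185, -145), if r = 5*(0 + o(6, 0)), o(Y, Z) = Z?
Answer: -690289913/735706800 ≈ -0.93827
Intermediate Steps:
r = 0 (r = 5*(0 + 0) = 5*0 = 0)
S(Q, F) = 16*F² (S(Q, F) = (4*F + 0)² = (4*F)² = 16*F²)
28041/(-26244) + 43801/S(-185, -145) = 28041/(-26244) + 43801/((16*(-145)²)) = 28041*(-1/26244) + 43801/((16*21025)) = -9347/8748 + 43801/336400 = -690289913/735706800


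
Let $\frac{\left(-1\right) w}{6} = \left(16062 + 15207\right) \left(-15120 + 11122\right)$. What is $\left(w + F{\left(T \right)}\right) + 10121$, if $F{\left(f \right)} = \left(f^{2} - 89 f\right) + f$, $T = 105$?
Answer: $750092678$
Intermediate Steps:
$F{\left(f \right)} = f^{2} - 88 f$
$w = 750080772$ ($w = - 6 \left(16062 + 15207\right) \left(-15120 + 11122\right) = - 6 \cdot 31269 \left(-3998\right) = \left(-6\right) \left(-125013462\right) = 750080772$)
$\left(w + F{\left(T \right)}\right) + 10121 = \left(750080772 + 105 \left(-88 + 105\right)\right) + 10121 = \left(750080772 + 105 \cdot 17\right) + 10121 = \left(750080772 + 1785\right) + 10121 = 750082557 + 10121 = 750092678$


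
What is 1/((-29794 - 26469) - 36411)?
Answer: -1/92674 ≈ -1.0791e-5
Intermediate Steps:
1/((-29794 - 26469) - 36411) = 1/(-56263 - 36411) = 1/(-92674) = -1/92674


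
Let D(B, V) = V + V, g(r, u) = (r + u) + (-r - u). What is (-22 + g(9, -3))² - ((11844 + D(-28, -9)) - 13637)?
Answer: 2295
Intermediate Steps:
g(r, u) = 0
D(B, V) = 2*V
(-22 + g(9, -3))² - ((11844 + D(-28, -9)) - 13637) = (-22 + 0)² - ((11844 + 2*(-9)) - 13637) = (-22)² - ((11844 - 18) - 13637) = 484 - (11826 - 13637) = 484 - 1*(-1811) = 484 + 1811 = 2295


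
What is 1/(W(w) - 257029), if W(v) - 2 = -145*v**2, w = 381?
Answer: -1/21305372 ≈ -4.6937e-8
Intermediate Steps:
W(v) = 2 - 145*v**2
1/(W(w) - 257029) = 1/((2 - 145*381**2) - 257029) = 1/((2 - 145*145161) - 257029) = 1/((2 - 21048345) - 257029) = 1/(-21048343 - 257029) = 1/(-21305372) = -1/21305372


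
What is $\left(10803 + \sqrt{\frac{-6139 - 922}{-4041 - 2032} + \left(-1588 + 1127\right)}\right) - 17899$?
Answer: $-7096 + \frac{12 i \sqrt{117773689}}{6073} \approx -7096.0 + 21.444 i$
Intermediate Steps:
$\left(10803 + \sqrt{\frac{-6139 - 922}{-4041 - 2032} + \left(-1588 + 1127\right)}\right) - 17899 = \left(10803 + \sqrt{\frac{-6139 + \left(-1600 + 678\right)}{-6073} - 461}\right) - 17899 = \left(10803 + \sqrt{\left(-6139 - 922\right) \left(- \frac{1}{6073}\right) - 461}\right) - 17899 = \left(10803 + \sqrt{\left(-7061\right) \left(- \frac{1}{6073}\right) - 461}\right) - 17899 = \left(10803 + \sqrt{\frac{7061}{6073} - 461}\right) - 17899 = \left(10803 + \sqrt{- \frac{2792592}{6073}}\right) - 17899 = \left(10803 + \frac{12 i \sqrt{117773689}}{6073}\right) - 17899 = -7096 + \frac{12 i \sqrt{117773689}}{6073}$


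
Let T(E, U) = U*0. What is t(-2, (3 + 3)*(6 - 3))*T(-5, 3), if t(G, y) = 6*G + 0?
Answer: 0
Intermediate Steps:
T(E, U) = 0
t(G, y) = 6*G
t(-2, (3 + 3)*(6 - 3))*T(-5, 3) = (6*(-2))*0 = -12*0 = 0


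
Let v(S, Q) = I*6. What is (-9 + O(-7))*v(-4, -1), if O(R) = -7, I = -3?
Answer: 288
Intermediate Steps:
v(S, Q) = -18 (v(S, Q) = -3*6 = -18)
(-9 + O(-7))*v(-4, -1) = (-9 - 7)*(-18) = -16*(-18) = 288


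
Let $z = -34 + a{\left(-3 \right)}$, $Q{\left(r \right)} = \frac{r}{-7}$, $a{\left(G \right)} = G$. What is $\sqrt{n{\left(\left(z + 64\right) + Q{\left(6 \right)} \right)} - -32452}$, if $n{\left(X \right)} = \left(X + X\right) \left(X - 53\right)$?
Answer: $\frac{2 \sqrt{380335}}{7} \approx 176.2$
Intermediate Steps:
$Q{\left(r \right)} = - \frac{r}{7}$ ($Q{\left(r \right)} = r \left(- \frac{1}{7}\right) = - \frac{r}{7}$)
$z = -37$ ($z = -34 - 3 = -37$)
$n{\left(X \right)} = 2 X \left(-53 + X\right)$
$\sqrt{n{\left(\left(z + 64\right) + Q{\left(6 \right)} \right)} - -32452} = \sqrt{2 \left(\left(-37 + 64\right) - \frac{6}{7}\right) \left(-53 + \left(\left(-37 + 64\right) - \frac{6}{7}\right)\right) - -32452} = \sqrt{2 \left(27 - \frac{6}{7}\right) \left(-53 + \left(27 - \frac{6}{7}\right)\right) + 32452} = \sqrt{2 \cdot \frac{183}{7} \left(-53 + \frac{183}{7}\right) + 32452} = \sqrt{2 \cdot \frac{183}{7} \left(- \frac{188}{7}\right) + 32452} = \sqrt{- \frac{68808}{49} + 32452} = \sqrt{\frac{1521340}{49}} = \frac{2 \sqrt{380335}}{7}$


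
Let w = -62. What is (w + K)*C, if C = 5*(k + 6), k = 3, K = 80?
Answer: 810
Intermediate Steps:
C = 45 (C = 5*(3 + 6) = 5*9 = 45)
(w + K)*C = (-62 + 80)*45 = 18*45 = 810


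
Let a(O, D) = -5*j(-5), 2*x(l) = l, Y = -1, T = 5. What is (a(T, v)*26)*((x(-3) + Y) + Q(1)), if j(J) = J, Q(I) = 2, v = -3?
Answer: -325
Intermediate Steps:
x(l) = l/2
a(O, D) = 25 (a(O, D) = -5*(-5) = 25)
(a(T, v)*26)*((x(-3) + Y) + Q(1)) = (25*26)*(((1/2)*(-3) - 1) + 2) = 650*((-3/2 - 1) + 2) = 650*(-5/2 + 2) = 650*(-1/2) = -325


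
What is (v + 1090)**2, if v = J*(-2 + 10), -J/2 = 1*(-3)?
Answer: 1295044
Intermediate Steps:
J = 6 (J = -2*(-3) = 6)
v = 48 (v = 6*(-2 + 10) = 6*8 = 48)
(v + 1090)**2 = (48 + 1090)**2 = 1138**2 = 1295044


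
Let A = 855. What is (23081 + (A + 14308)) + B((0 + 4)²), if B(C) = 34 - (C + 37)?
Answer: 38225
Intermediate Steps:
B(C) = -3 - C (B(C) = 34 - (37 + C) = 34 + (-37 - C) = -3 - C)
(23081 + (A + 14308)) + B((0 + 4)²) = (23081 + (855 + 14308)) + (-3 - (0 + 4)²) = (23081 + 15163) + (-3 - 1*4²) = 38244 + (-3 - 1*16) = 38244 + (-3 - 16) = 38244 - 19 = 38225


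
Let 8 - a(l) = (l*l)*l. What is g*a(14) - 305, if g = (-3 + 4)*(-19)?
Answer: 51679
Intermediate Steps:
a(l) = 8 - l³ (a(l) = 8 - l*l*l = 8 - l²*l = 8 - l³)
g = -19 (g = 1*(-19) = -19)
g*a(14) - 305 = -19*(8 - 1*14³) - 305 = -19*(8 - 1*2744) - 305 = -19*(8 - 2744) - 305 = -19*(-2736) - 305 = 51984 - 305 = 51679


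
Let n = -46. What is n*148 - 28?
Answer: -6836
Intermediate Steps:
n*148 - 28 = -46*148 - 28 = -6808 - 28 = -6836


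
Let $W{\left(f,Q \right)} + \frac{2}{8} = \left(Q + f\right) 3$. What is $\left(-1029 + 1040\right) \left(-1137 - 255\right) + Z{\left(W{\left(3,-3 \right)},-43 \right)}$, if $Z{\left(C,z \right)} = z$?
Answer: $-15355$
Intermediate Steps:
$W{\left(f,Q \right)} = - \frac{1}{4} + 3 Q + 3 f$ ($W{\left(f,Q \right)} = - \frac{1}{4} + \left(Q + f\right) 3 = - \frac{1}{4} + \left(3 Q + 3 f\right) = - \frac{1}{4} + 3 Q + 3 f$)
$\left(-1029 + 1040\right) \left(-1137 - 255\right) + Z{\left(W{\left(3,-3 \right)},-43 \right)} = \left(-1029 + 1040\right) \left(-1137 - 255\right) - 43 = 11 \left(-1392\right) - 43 = -15312 - 43 = -15355$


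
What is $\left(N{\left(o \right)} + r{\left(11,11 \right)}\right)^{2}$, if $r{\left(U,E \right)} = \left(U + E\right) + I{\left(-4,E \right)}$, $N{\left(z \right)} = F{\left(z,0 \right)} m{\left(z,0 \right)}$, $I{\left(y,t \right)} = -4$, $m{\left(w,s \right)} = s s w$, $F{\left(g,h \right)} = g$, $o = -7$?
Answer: $324$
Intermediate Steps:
$m{\left(w,s \right)} = w s^{2}$ ($m{\left(w,s \right)} = s^{2} w = w s^{2}$)
$N{\left(z \right)} = 0$ ($N{\left(z \right)} = z z 0^{2} = z z 0 = z 0 = 0$)
$r{\left(U,E \right)} = -4 + E + U$ ($r{\left(U,E \right)} = \left(U + E\right) - 4 = \left(E + U\right) - 4 = -4 + E + U$)
$\left(N{\left(o \right)} + r{\left(11,11 \right)}\right)^{2} = \left(0 + \left(-4 + 11 + 11\right)\right)^{2} = \left(0 + 18\right)^{2} = 18^{2} = 324$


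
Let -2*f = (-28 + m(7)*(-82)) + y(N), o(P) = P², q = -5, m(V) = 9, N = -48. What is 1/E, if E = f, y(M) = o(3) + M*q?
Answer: 2/517 ≈ 0.0038685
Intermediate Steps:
y(M) = 9 - 5*M (y(M) = 3² + M*(-5) = 9 - 5*M)
f = 517/2 (f = -((-28 + 9*(-82)) + (9 - 5*(-48)))/2 = -((-28 - 738) + (9 + 240))/2 = -(-766 + 249)/2 = -½*(-517) = 517/2 ≈ 258.50)
E = 517/2 ≈ 258.50
1/E = 1/(517/2) = 2/517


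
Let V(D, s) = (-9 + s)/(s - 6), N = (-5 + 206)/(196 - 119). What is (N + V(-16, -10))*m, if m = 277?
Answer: 1296083/1232 ≈ 1052.0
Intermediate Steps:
N = 201/77 ≈ 2.6104
V(D, s) = (-9 + s)/(-6 + s)
(N + V(-16, -10))*m = (201/77 + (-9 - 10)/(-6 - 10))*277 = (201/77 - 19/(-16))*277 = (201/77 - 1/16*(-19))*277 = (201/77 + 19/16)*277 = (4679/1232)*277 = 1296083/1232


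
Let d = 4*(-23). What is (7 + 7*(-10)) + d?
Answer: -155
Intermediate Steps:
d = -92
(7 + 7*(-10)) + d = (7 + 7*(-10)) - 92 = (7 - 70) - 92 = -63 - 92 = -155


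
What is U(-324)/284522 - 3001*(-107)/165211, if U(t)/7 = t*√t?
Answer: 321107/165211 - 2916*I/20323 ≈ 1.9436 - 0.14348*I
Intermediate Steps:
U(t) = 7*t^(3/2) (U(t) = 7*(t*√t) = 7*t^(3/2))
U(-324)/284522 - 3001*(-107)/165211 = (7*(-324)^(3/2))/284522 - 3001*(-107)/165211 = (7*(-5832*I))*(1/284522) + 321107*(1/165211) = -40824*I*(1/284522) + 321107/165211 = -2916*I/20323 + 321107/165211 = 321107/165211 - 2916*I/20323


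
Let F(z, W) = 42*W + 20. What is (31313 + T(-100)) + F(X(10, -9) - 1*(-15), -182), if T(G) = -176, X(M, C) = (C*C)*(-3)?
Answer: 23513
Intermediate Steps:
X(M, C) = -3*C² (X(M, C) = C²*(-3) = -3*C²)
F(z, W) = 20 + 42*W
(31313 + T(-100)) + F(X(10, -9) - 1*(-15), -182) = (31313 - 176) + (20 + 42*(-182)) = 31137 + (20 - 7644) = 31137 - 7624 = 23513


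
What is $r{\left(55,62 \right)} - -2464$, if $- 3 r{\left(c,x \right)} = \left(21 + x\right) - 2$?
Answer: $2437$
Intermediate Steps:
$r{\left(c,x \right)} = - \frac{19}{3} - \frac{x}{3}$ ($r{\left(c,x \right)} = - \frac{\left(21 + x\right) - 2}{3} = - \frac{19 + x}{3} = - \frac{19}{3} - \frac{x}{3}$)
$r{\left(55,62 \right)} - -2464 = \left(- \frac{19}{3} - \frac{62}{3}\right) - -2464 = \left(- \frac{19}{3} - \frac{62}{3}\right) + 2464 = -27 + 2464 = 2437$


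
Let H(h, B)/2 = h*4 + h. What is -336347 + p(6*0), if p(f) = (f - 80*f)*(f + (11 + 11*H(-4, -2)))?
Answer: -336347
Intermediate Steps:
H(h, B) = 10*h (H(h, B) = 2*(h*4 + h) = 2*(4*h + h) = 2*(5*h) = 10*h)
p(f) = -79*f*(-429 + f) (p(f) = (f - 80*f)*(f + (11 + 11*(10*(-4)))) = (-79*f)*(f + (11 + 11*(-40))) = (-79*f)*(f + (11 - 440)) = (-79*f)*(f - 429) = (-79*f)*(-429 + f) = -79*f*(-429 + f))
-336347 + p(6*0) = -336347 + 79*(6*0)*(429 - 6*0) = -336347 + 79*0*(429 - 1*0) = -336347 + 79*0*(429 + 0) = -336347 + 79*0*429 = -336347 + 0 = -336347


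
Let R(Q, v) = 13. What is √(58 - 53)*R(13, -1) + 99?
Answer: 99 + 13*√5 ≈ 128.07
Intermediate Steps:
√(58 - 53)*R(13, -1) + 99 = √(58 - 53)*13 + 99 = √5*13 + 99 = 13*√5 + 99 = 99 + 13*√5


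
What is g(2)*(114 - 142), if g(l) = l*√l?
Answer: -56*√2 ≈ -79.196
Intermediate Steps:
g(l) = l^(3/2)
g(2)*(114 - 142) = 2^(3/2)*(114 - 142) = (2*√2)*(-28) = -56*√2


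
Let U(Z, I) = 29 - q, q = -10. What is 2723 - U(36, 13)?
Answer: 2684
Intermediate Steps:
U(Z, I) = 39 (U(Z, I) = 29 - 1*(-10) = 29 + 10 = 39)
2723 - U(36, 13) = 2723 - 1*39 = 2723 - 39 = 2684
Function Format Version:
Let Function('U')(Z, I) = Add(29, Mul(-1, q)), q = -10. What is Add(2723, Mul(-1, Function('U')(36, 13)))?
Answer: 2684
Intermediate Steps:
Function('U')(Z, I) = 39 (Function('U')(Z, I) = Add(29, Mul(-1, -10)) = Add(29, 10) = 39)
Add(2723, Mul(-1, Function('U')(36, 13))) = Add(2723, Mul(-1, 39)) = Add(2723, -39) = 2684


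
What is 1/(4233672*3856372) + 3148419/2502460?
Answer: 12850755555167082439/10214174716447160160 ≈ 1.2581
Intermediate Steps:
1/(4233672*3856372) + 3148419/2502460 = (1/4233672)*(1/3856372) + 3148419*(1/2502460) = 1/16326614157984 + 3148419/2502460 = 12850755555167082439/10214174716447160160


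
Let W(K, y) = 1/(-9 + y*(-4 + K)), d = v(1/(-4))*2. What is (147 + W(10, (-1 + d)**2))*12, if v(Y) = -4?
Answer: 280480/159 ≈ 1764.0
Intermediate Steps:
d = -8 (d = -4*2 = -8)
(147 + W(10, (-1 + d)**2))*12 = (147 + 1/(-9 - 4*(-1 - 8)**2 + 10*(-1 - 8)**2))*12 = (147 + 1/(-9 - 4*(-9)**2 + 10*(-9)**2))*12 = (147 + 1/(-9 - 4*81 + 10*81))*12 = (147 + 1/(-9 - 324 + 810))*12 = (147 + 1/477)*12 = (70120/477)*12 = 280480/159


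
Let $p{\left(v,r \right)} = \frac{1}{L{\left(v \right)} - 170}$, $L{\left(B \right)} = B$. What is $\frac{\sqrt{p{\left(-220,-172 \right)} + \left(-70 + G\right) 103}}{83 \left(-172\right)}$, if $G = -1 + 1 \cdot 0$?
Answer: $- \frac{i \sqrt{1112307690}}{5567640} \approx - 0.0059902 i$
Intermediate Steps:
$G = -1$ ($G = -1 + 0 = -1$)
$p{\left(v,r \right)} = \frac{1}{-170 + v}$ ($p{\left(v,r \right)} = \frac{1}{v - 170} = \frac{1}{-170 + v}$)
$\frac{\sqrt{p{\left(-220,-172 \right)} + \left(-70 + G\right) 103}}{83 \left(-172\right)} = \frac{\sqrt{\frac{1}{-170 - 220} + \left(-70 - 1\right) 103}}{83 \left(-172\right)} = \frac{\sqrt{\frac{1}{-390} - 7313}}{-14276} = \sqrt{- \frac{1}{390} - 7313} \left(- \frac{1}{14276}\right) = \sqrt{- \frac{2852071}{390}} \left(- \frac{1}{14276}\right) = \frac{i \sqrt{1112307690}}{390} \left(- \frac{1}{14276}\right) = - \frac{i \sqrt{1112307690}}{5567640}$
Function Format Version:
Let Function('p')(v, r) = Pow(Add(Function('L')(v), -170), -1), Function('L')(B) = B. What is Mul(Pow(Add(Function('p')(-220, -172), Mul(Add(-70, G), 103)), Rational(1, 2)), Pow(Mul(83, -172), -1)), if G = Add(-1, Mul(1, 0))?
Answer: Mul(Rational(-1, 5567640), I, Pow(1112307690, Rational(1, 2))) ≈ Mul(-0.0059902, I)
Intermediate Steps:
G = -1 (G = Add(-1, 0) = -1)
Function('p')(v, r) = Pow(Add(-170, v), -1) (Function('p')(v, r) = Pow(Add(v, -170), -1) = Pow(Add(-170, v), -1))
Mul(Pow(Add(Function('p')(-220, -172), Mul(Add(-70, G), 103)), Rational(1, 2)), Pow(Mul(83, -172), -1)) = Mul(Pow(Add(Pow(Add(-170, -220), -1), Mul(Add(-70, -1), 103)), Rational(1, 2)), Pow(Mul(83, -172), -1)) = Mul(Pow(Add(Pow(-390, -1), Mul(-71, 103)), Rational(1, 2)), Pow(-14276, -1)) = Mul(Pow(Add(Rational(-1, 390), -7313), Rational(1, 2)), Rational(-1, 14276)) = Mul(Pow(Rational(-2852071, 390), Rational(1, 2)), Rational(-1, 14276)) = Mul(Mul(Rational(1, 390), I, Pow(1112307690, Rational(1, 2))), Rational(-1, 14276)) = Mul(Rational(-1, 5567640), I, Pow(1112307690, Rational(1, 2)))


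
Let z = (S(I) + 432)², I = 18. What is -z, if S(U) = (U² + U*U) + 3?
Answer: -1172889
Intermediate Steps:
S(U) = 3 + 2*U² (S(U) = (U² + U²) + 3 = 2*U² + 3 = 3 + 2*U²)
z = 1172889 (z = ((3 + 2*18²) + 432)² = ((3 + 2*324) + 432)² = ((3 + 648) + 432)² = (651 + 432)² = 1083² = 1172889)
-z = -1*1172889 = -1172889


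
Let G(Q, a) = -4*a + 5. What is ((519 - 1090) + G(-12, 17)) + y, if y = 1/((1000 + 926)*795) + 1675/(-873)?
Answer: -94448860313/148523490 ≈ -635.92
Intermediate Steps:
G(Q, a) = 5 - 4*a
y = -284967653/148523490 (y = (1/795)/1926 + 1675*(-1/873) = (1/1926)*(1/795) - 1675/873 = 1/1531170 - 1675/873 = -284967653/148523490 ≈ -1.9187)
((519 - 1090) + G(-12, 17)) + y = ((519 - 1090) + (5 - 4*17)) - 284967653/148523490 = (-571 + (5 - 68)) - 284967653/148523490 = (-571 - 63) - 284967653/148523490 = -634 - 284967653/148523490 = -94448860313/148523490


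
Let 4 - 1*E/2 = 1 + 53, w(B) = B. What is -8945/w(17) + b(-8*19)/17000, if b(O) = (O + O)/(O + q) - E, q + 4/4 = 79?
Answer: -82740287/157250 ≈ -526.17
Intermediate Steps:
q = 78 (q = -1 + 79 = 78)
E = -100 (E = 8 - 2*(1 + 53) = 8 - 2*54 = 8 - 108 = -100)
b(O) = 100 + 2*O/(78 + O) (b(O) = (O + O)/(O + 78) - 1*(-100) = (2*O)/(78 + O) + 100 = 2*O/(78 + O) + 100 = 100 + 2*O/(78 + O))
-8945/w(17) + b(-8*19)/17000 = -8945/17 + (6*(1300 + 17*(-8*19))/(78 - 8*19))/17000 = -8945*1/17 + (6*(1300 + 17*(-152))/(78 - 152))*(1/17000) = -8945/17 + (6*(1300 - 2584)/(-74))*(1/17000) = -8945/17 + (6*(-1/74)*(-1284))*(1/17000) = -8945/17 + (3852/37)*(1/17000) = -8945/17 + 963/157250 = -82740287/157250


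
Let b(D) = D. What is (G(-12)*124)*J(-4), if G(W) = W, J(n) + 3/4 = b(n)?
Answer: 7068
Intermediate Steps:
J(n) = -¾ + n
(G(-12)*124)*J(-4) = (-12*124)*(-¾ - 4) = -1488*(-19/4) = 7068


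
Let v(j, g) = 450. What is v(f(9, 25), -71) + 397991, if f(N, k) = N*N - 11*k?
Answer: 398441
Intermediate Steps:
f(N, k) = N² - 11*k
v(f(9, 25), -71) + 397991 = 450 + 397991 = 398441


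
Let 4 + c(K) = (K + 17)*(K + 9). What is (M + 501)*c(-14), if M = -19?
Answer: -9158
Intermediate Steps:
c(K) = -4 + (9 + K)*(17 + K) (c(K) = -4 + (K + 17)*(K + 9) = -4 + (17 + K)*(9 + K) = -4 + (9 + K)*(17 + K))
(M + 501)*c(-14) = (-19 + 501)*(149 + (-14)**2 + 26*(-14)) = 482*(149 + 196 - 364) = 482*(-19) = -9158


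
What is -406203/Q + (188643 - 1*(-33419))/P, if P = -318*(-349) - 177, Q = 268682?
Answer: 14654738869/29771309010 ≈ 0.49224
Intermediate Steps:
P = 110805 (P = 110982 - 177 = 110805)
-406203/Q + (188643 - 1*(-33419))/P = -406203/268682 + (188643 - 1*(-33419))/110805 = -406203*1/268682 + (188643 + 33419)*(1/110805) = -406203/268682 + 222062*(1/110805) = -406203/268682 + 222062/110805 = 14654738869/29771309010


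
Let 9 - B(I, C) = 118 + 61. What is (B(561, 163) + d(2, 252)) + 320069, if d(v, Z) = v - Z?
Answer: 319649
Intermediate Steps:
B(I, C) = -170 (B(I, C) = 9 - (118 + 61) = 9 - 1*179 = 9 - 179 = -170)
(B(561, 163) + d(2, 252)) + 320069 = (-170 + (2 - 1*252)) + 320069 = (-170 + (2 - 252)) + 320069 = (-170 - 250) + 320069 = -420 + 320069 = 319649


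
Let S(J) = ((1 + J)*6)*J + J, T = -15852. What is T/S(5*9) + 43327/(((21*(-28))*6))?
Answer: -66221879/4886280 ≈ -13.553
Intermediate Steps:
S(J) = J + J*(6 + 6*J) (S(J) = (6 + 6*J)*J + J = J*(6 + 6*J) + J = J + J*(6 + 6*J))
T/S(5*9) + 43327/(((21*(-28))*6)) = -15852*1/(45*(7 + 6*(5*9))) + 43327/(((21*(-28))*6)) = -15852*1/(45*(7 + 6*45)) + 43327/((-588*6)) = -15852*1/(45*(7 + 270)) + 43327/(-3528) = -15852/(45*277) + 43327*(-1/3528) = -15852/12465 - 43327/3528 = -15852*1/12465 - 43327/3528 = -5284/4155 - 43327/3528 = -66221879/4886280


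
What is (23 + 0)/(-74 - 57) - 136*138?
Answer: -2458631/131 ≈ -18768.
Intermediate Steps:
(23 + 0)/(-74 - 57) - 136*138 = 23/(-131) - 18768 = 23*(-1/131) - 18768 = -23/131 - 18768 = -2458631/131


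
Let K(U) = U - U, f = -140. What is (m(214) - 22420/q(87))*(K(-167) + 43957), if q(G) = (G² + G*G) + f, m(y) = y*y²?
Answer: 3230521622580822/7499 ≈ 4.3079e+11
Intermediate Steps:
m(y) = y³
q(G) = -140 + 2*G² (q(G) = (G² + G*G) - 140 = (G² + G²) - 140 = 2*G² - 140 = -140 + 2*G²)
K(U) = 0
(m(214) - 22420/q(87))*(K(-167) + 43957) = (214³ - 22420/(-140 + 2*87²))*(0 + 43957) = (9800344 - 22420/(-140 + 2*7569))*43957 = (9800344 - 22420/(-140 + 15138))*43957 = (9800344 - 22420/14998)*43957 = (9800344 - 22420*1/14998)*43957 = (9800344 - 11210/7499)*43957 = (73492768446/7499)*43957 = 3230521622580822/7499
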